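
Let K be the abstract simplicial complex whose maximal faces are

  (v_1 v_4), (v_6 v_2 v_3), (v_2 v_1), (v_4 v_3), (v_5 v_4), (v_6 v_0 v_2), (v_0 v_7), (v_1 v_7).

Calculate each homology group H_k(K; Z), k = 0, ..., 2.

Take the total order v_0 < v_1 < v_2 < v_3 < v_4 < v_5 < v_6 < v_7 on the vertex set. Then K (dimension 2) consists of the simplices:

  0-simplices (8): [v_0], [v_1], [v_2], [v_3], [v_4], [v_5], [v_6], [v_7]
  1-simplices (11): [v_0,v_2], [v_0,v_6], [v_0,v_7], [v_1,v_2], [v_1,v_4], [v_1,v_7], [v_2,v_3], [v_2,v_6], [v_3,v_4], [v_3,v_6], [v_4,v_5]
  2-simplices (2): [v_0,v_2,v_6], [v_2,v_3,v_6]

so the chain groups are C_0 ≅ Z^8, C_1 ≅ Z^11, C_2 ≅ Z^2.

∂_1: C_1 → C_0 is given by ∂[p,q] = [q] − [p].
The resulting 8×11 matrix has rank 7, and its Smith normal form has invariant factors (1,1,1,1,1,1,1).

The boundary map ∂_2: C_2 → C_1 maps a triangle to the signed sum of its edges. For instance
  ∂[v_2,v_3,v_6] = [v_3,v_6] − [v_2,v_6] + [v_2,v_3],
  ∂[v_0,v_2,v_6] = [v_2,v_6] − [v_0,v_6] + [v_0,v_2].
The resulting 11×2 matrix has rank 2, and its Smith normal form has invariant factors (1,1).

Reading off H_k = ker ∂_k / im ∂_{k+1}:

  H_0: rank C_0 − rank ∂_1 = 8 − 7 = 1, and the invariant factors of ∂_1 are all 1, so H_0 ≅ Z.
  H_1: rank ker ∂_1 − rank ∂_2 = (11 − 7) − 2 = 2, and the invariant factors of ∂_2 are all 1, so H_1 ≅ Z^2.
  H_2: rank ker ∂_2 − rank ∂_3 = (2 − 2) − 0 = 0, and there is no ∂_3, so H_2 ≅ 0.

H_0 ≅ Z,  H_1 ≅ Z^2,  H_2 = 0.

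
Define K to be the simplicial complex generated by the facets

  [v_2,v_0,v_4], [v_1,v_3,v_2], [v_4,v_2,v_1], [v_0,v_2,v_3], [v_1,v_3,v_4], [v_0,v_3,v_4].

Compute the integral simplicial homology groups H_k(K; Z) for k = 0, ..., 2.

K has 5 vertices, 9 edges, 6 triangles.
rank ∂_0 = 0, rank ∂_1 = 4 ⇒ b_0 = 5 − 0 − 4 = 1; all invariant factors of ∂_1 are 1 so no torsion. So H_0 ≅ Z.
rank ∂_1 = 4, rank ∂_2 = 5 ⇒ b_1 = 9 − 4 − 5 = 0; all invariant factors of ∂_2 are 1 so no torsion. So H_1 ≅ 0.
rank ∂_2 = 5, rank ∂_3 = 0 ⇒ b_2 = 6 − 5 − 0 = 1. So H_2 ≅ Z.

H_0 ≅ Z,  H_1 = 0,  H_2 ≅ Z.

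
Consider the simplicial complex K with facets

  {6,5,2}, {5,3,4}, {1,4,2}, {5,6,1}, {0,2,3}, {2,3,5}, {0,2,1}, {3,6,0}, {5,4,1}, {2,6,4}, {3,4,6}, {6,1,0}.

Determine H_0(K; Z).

Take the total order 0 < 1 < 2 < 3 < 4 < 5 < 6 on the vertex set. Then K (dimension 2) consists of the simplices:

  0-simplices (7): [0], [1], [2], [3], [4], [5], [6]
  1-simplices (18): [0,1], [0,2], [0,3], [0,6], [1,2], [1,4], [1,5], [1,6], [2,3], [2,4], [2,5], [2,6], [3,4], [3,5], [3,6], [4,5], [4,6], [5,6]
  2-simplices (12): [0,1,2], [0,1,6], [0,2,3], [0,3,6], [1,2,4], [1,4,5], [1,5,6], [2,3,5], [2,4,6], [2,5,6], [3,4,5], [3,4,6]

Hence C_0 ≅ Z^7, C_1 ≅ Z^18, C_2 ≅ Z^12.

The boundary map ∂_1: C_1 → C_0 sends each edge [p,q] (with p < q) to q − p.
The resulting 7×18 matrix has rank 6, and its Smith normal form has invariant factors (1,1,1,1,1,1).

∂_2: C_2 → C_1 acts by ∂[p,q,r] = [q,r] − [p,r] + [p,q]. For instance
  ∂[1,5,6] = [5,6] − [1,6] + [1,5],
  ∂[1,2,4] = [2,4] − [1,4] + [1,2].
The resulting 18×12 matrix has rank 12, and its Smith normal form has invariant factors (1,1,1,1,1,1,1,1,1,1,1,2).

Computing H_k = (kernel of ∂_k) / (image of ∂_{k+1}):

  H_0: rank C_0 − rank ∂_1 = 7 − 6 = 1, and the invariant factors of ∂_1 are all 1, so H_0 ≅ Z.

H_0 = Z.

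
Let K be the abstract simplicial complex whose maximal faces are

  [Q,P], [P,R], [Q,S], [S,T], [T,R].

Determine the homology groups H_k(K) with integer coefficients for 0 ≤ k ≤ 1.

We work with the vertex ordering P < Q < R < S < T. The simplices of K, each written with vertices in increasing order, are:

  0-simplices (5): P, Q, R, S, T
  1-simplices (5): PQ, PR, QS, RT, ST

giving chain groups C_0 ≅ Z^5, C_1 ≅ Z^5.

∂_1: C_1 → C_0 maps an edge to its endpoints' difference, ∂[p,q] = q − p. For instance
  ∂PR = R − P.
The 5×5 boundary matrix has rank 4 and Smith normal form diag(1,1,1,1).

Reading off H_k = ker ∂_k / im ∂_{k+1}:

  H_0: rank C_0 − rank ∂_1 = 5 − 4 = 1, and the invariant factors of ∂_1 are all 1, so H_0 ≅ Z.
  H_1: rank ker ∂_1 − rank ∂_2 = (5 − 4) − 0 = 1, and there is no ∂_2, so H_1 ≅ Z.

As a check, the Euler characteristic is 5 − 5 = 0, which agrees with 1 − 1 = 0.

H_0 = Z,  H_1 = Z.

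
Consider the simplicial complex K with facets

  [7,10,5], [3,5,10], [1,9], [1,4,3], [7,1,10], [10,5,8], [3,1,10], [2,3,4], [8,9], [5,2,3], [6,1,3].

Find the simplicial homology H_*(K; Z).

H_0 ≅ Z,  H_1 ≅ Z,  H_2 = 0.

Fix the vertex order 1 < 2 < 3 < 4 < 5 < 6 < 7 < 8 < 9 < 10 and write every simplex with vertices in increasing order. Then dim K = 2 and the simplices of K are:

  0-simplices (10): [1], [2], [3], [4], [5], [6], [7], [8], [9], [10]
  1-simplices (19): [1,3], [1,4], [1,6], [1,7], [1,9], [1,10], [2,3], [2,4], [2,5], [3,4], [3,5], [3,6], [3,10], [5,7], [5,8], [5,10], [7,10], [8,9], [8,10]
  2-simplices (9): [1,3,4], [1,3,6], [1,3,10], [1,7,10], [2,3,4], [2,3,5], [3,5,10], [5,7,10], [5,8,10]

giving chain groups C_0 ≅ Z^10, C_1 ≅ Z^19, C_2 ≅ Z^9.

The boundary map ∂_1: C_1 → C_0 maps an edge to its endpoints' difference, ∂[p,q] = q − p. For instance
  ∂[1,3] = [3] − [1].
The 10×19 boundary matrix has rank 9 and Smith normal form diag(1,1,1,1,1,1,1,1,1).

∂_2: C_2 → C_1 maps a triangle to the signed sum of its edges. For instance
  ∂[3,5,10] = [5,10] − [3,10] + [3,5],
  ∂[2,3,5] = [3,5] − [2,5] + [2,3].
The 19×9 boundary matrix has rank 9 and Smith normal form diag(1,1,1,1,1,1,1,1,1).

Computing H_k = (kernel of ∂_k) / (image of ∂_{k+1}):

  H_0: rank C_0 − rank ∂_1 = 10 − 9 = 1, and the invariant factors of ∂_1 are all 1, so H_0 ≅ Z.
  H_1: rank ker ∂_1 − rank ∂_2 = (19 − 9) − 9 = 1, and the invariant factors of ∂_2 are all 1, so H_1 ≅ Z.
  H_2: rank ker ∂_2 − rank ∂_3 = (9 − 9) − 0 = 0, and there is no ∂_3, so H_2 ≅ 0.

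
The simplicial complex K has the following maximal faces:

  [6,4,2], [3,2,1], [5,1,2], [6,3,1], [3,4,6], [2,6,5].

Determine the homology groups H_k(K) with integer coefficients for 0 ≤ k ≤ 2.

K has 6 vertices, 12 edges, 6 triangles.
rank ∂_0 = 0, rank ∂_1 = 5 ⇒ b_0 = 6 − 0 − 5 = 1; all invariant factors of ∂_1 are 1 so no torsion. So H_0 = Z.
rank ∂_1 = 5, rank ∂_2 = 6 ⇒ b_1 = 12 − 5 − 6 = 1; all invariant factors of ∂_2 are 1 so no torsion. So H_1 = Z.
rank ∂_2 = 6, rank ∂_3 = 0 ⇒ b_2 = 6 − 6 − 0 = 0. So H_2 = 0.

H_0 ≅ Z,  H_1 ≅ Z,  H_2 = 0.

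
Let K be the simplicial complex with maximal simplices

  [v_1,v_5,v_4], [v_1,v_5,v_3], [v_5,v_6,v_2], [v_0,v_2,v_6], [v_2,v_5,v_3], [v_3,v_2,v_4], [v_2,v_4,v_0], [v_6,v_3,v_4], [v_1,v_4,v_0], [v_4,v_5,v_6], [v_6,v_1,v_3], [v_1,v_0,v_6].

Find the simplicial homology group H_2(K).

H_2 = 0.

Take the total order v_0 < v_1 < v_2 < v_3 < v_4 < v_5 < v_6 on the vertex set. Then K (dimension 2) consists of the simplices:

  0-simplices (7): [v_0], [v_1], [v_2], [v_3], [v_4], [v_5], [v_6]
  1-simplices (18): (18 of them)
  2-simplices (12): (12 of them)

giving chain groups C_0 ≅ Z^7, C_1 ≅ Z^18, C_2 ≅ Z^12.

Boundary ∂_1: C_1 → C_0 maps an edge to its endpoints' difference, ∂[p,q] = q − p.
This gives a 7×18 integer matrix of rank 6; reducing to Smith normal form yields diagonal entries (1,1,1,1,1,1).

∂_2: C_2 → C_1 maps a triangle to the signed sum of its edges. For instance
  ∂[v_2,v_5,v_6] = [v_5,v_6] − [v_2,v_6] + [v_2,v_5],
  ∂[v_0,v_2,v_6] = [v_2,v_6] − [v_0,v_6] + [v_0,v_2].
As a 18×12 matrix over Z this has rank 12, with invariant factors (1,1,1,1,1,1,1,1,1,1,1,2).

From H_k ≅ ker(∂_k) / im(∂_{k+1}) we obtain:

  H_2: rank ker ∂_2 − rank ∂_3 = (12 − 12) − 0 = 0, and there is no ∂_3, so H_2 ≅ 0.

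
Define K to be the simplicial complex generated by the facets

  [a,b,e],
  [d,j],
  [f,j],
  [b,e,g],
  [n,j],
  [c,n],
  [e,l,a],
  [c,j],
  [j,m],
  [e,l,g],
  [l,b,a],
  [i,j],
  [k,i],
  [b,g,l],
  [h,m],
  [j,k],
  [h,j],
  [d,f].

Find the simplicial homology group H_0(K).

H_0 = Z^2.

We work with the vertex ordering a < b < c < d < e < f < g < h < i < j < k < l < m < n. The simplices of K, each written with vertices in increasing order, are:

  0-simplices (14): a, b, c, d, e, f, g, h, i, j, k, l, m, n
  1-simplices (21): ab, ae, al, be, bg, bl, cj, cn, df, dj, eg, el, fj, gl, hj, hm, ij, ik, jk, jm, jn
  2-simplices (6): abe, abl, ael, beg, bgl, egl

Hence C_0 ≅ Z^14, C_1 ≅ Z^21, C_2 ≅ Z^6.

∂_1: C_1 → C_0 is given by ∂[p,q] = [q] − [p]. For instance
  ∂hj = j − h.
This gives a 14×21 integer matrix of rank 12; reducing to Smith normal form yields diagonal entries (1,1,1,1,1,1,1,1,1,1,1,1).

The boundary map ∂_2: C_2 → C_1 acts by ∂[p,q,r] = [q,r] − [p,r] + [p,q]. For instance
  ∂egl = gl − el + eg,
  ∂ael = el − al + ae.
The resulting 21×6 matrix has rank 5, and its Smith normal form has invariant factors (1,1,1,1,1).

Computing H_k = (kernel of ∂_k) / (image of ∂_{k+1}):

  H_0: rank C_0 − rank ∂_1 = 14 − 12 = 2, and the invariant factors of ∂_1 are all 1, so H_0 ≅ Z^2.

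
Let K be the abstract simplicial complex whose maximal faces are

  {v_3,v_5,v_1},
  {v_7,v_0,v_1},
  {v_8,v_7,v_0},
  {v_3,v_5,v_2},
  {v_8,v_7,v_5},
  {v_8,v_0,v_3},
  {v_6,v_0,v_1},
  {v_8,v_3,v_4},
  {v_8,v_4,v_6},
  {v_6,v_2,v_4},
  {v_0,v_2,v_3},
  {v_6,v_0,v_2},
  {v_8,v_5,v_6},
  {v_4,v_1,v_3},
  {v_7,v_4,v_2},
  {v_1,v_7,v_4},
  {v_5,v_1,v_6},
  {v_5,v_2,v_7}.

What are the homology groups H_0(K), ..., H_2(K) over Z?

H_0 = Z,  H_1 = Z^2,  H_2 = Z.

We work with the vertex ordering v_0 < v_1 < v_2 < v_3 < v_4 < v_5 < v_6 < v_7 < v_8. The simplices of K, each written with vertices in increasing order, are:

  0-simplices (9): [v_0], [v_1], [v_2], [v_3], [v_4], [v_5], [v_6], [v_7], [v_8]
  1-simplices (27): (27 of them)
  2-simplices (18): (18 of them)

giving chain groups C_0 ≅ Z^9, C_1 ≅ Z^27, C_2 ≅ Z^18.

The boundary map ∂_1: C_1 → C_0 is given by ∂[p,q] = [q] − [p]. For instance
  ∂[v_0,v_7] = [v_7] − [v_0].
The resulting 9×27 matrix has rank 8, and its Smith normal form has invariant factors (1,1,1,1,1,1,1,1).

The boundary map ∂_2: C_2 → C_1 acts by ∂[p,q,r] = [q,r] − [p,r] + [p,q]. For instance
  ∂[v_0,v_3,v_8] = [v_3,v_8] − [v_0,v_8] + [v_0,v_3],
  ∂[v_0,v_7,v_8] = [v_7,v_8] − [v_0,v_8] + [v_0,v_7].
The resulting 27×18 matrix has rank 17, and its Smith normal form has invariant factors (1,1,1,1,1,1,1,1,1,1,1,1,1,1,1,1,1).

Reading off H_k = ker ∂_k / im ∂_{k+1}:

  H_0: rank C_0 − rank ∂_1 = 9 − 8 = 1, and the invariant factors of ∂_1 are all 1, so H_0 = Z.
  H_1: rank ker ∂_1 − rank ∂_2 = (27 − 8) − 17 = 2, and the invariant factors of ∂_2 are all 1, so H_1 = Z^2.
  H_2: rank ker ∂_2 − rank ∂_3 = (18 − 17) − 0 = 1, and there is no ∂_3, so H_2 = Z.

(K is a triangulation of the torus T^2.)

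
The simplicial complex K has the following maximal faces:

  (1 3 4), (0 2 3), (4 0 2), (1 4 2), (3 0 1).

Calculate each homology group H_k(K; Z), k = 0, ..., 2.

H_0 = Z,  H_1 = Z,  H_2 = 0.

We work with the vertex ordering 0 < 1 < 2 < 3 < 4. The simplices of K, each written with vertices in increasing order, are:

  0-simplices (5): [0], [1], [2], [3], [4]
  1-simplices (10): [0,1], [0,2], [0,3], [0,4], [1,2], [1,3], [1,4], [2,3], [2,4], [3,4]
  2-simplices (5): [0,1,3], [0,2,3], [0,2,4], [1,2,4], [1,3,4]

Hence C_0 ≅ Z^5, C_1 ≅ Z^10, C_2 ≅ Z^5.

∂_1: C_1 → C_0 maps an edge to its endpoints' difference, ∂[p,q] = q − p. For instance
  ∂[2,3] = [3] − [2].
As a 5×10 matrix over Z this has rank 4, with invariant factors (1,1,1,1).

The boundary map ∂_2: C_2 → C_1 maps a triangle to the signed sum of its edges. For instance
  ∂[0,2,4] = [2,4] − [0,4] + [0,2],
  ∂[0,2,3] = [2,3] − [0,3] + [0,2].
This gives a 10×5 integer matrix of rank 5; reducing to Smith normal form yields diagonal entries (1,1,1,1,1).

Reading off H_k = ker ∂_k / im ∂_{k+1}:

  H_0: rank C_0 − rank ∂_1 = 5 − 4 = 1, and the invariant factors of ∂_1 are all 1, so H_0 ≅ Z.
  H_1: rank ker ∂_1 − rank ∂_2 = (10 − 4) − 5 = 1, and the invariant factors of ∂_2 are all 1, so H_1 ≅ Z.
  H_2: rank ker ∂_2 − rank ∂_3 = (5 − 5) − 0 = 0, and there is no ∂_3, so H_2 ≅ 0.

(K is a triangulation of the Möbius band.)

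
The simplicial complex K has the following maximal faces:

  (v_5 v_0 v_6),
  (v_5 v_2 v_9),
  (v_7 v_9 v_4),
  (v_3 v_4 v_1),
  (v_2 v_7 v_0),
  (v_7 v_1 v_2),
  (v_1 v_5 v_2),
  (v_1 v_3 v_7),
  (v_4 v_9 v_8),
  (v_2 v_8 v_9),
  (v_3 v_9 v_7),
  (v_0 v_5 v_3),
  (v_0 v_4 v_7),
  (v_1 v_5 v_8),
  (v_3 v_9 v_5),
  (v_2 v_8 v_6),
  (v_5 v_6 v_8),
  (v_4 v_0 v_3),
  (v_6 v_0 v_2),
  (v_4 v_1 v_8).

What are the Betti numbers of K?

Take the total order v_0 < v_1 < v_2 < v_3 < v_4 < v_5 < v_6 < v_7 < v_8 < v_9 on the vertex set. Then K (dimension 2) consists of the simplices:

  0-simplices (10): [v_0], [v_1], [v_2], [v_3], [v_4], [v_5], [v_6], [v_7], [v_8], [v_9]
  1-simplices (30): (30 of them)
  2-simplices (20): (20 of them)

Hence C_0 ≅ Z^10, C_1 ≅ Z^30, C_2 ≅ Z^20.

∂_1: C_1 → C_0 sends each edge [p,q] (with p < q) to q − p. For instance
  ∂[v_0,v_4] = [v_4] − [v_0].
The 10×30 boundary matrix has rank 9 and Smith normal form diag(1,1,1,1,1,1,1,1,1).

The boundary map ∂_2: C_2 → C_1 acts by ∂[p,q,r] = [q,r] − [p,r] + [p,q]. For instance
  ∂[v_2,v_8,v_9] = [v_8,v_9] − [v_2,v_9] + [v_2,v_8],
  ∂[v_5,v_6,v_8] = [v_6,v_8] − [v_5,v_8] + [v_5,v_6].
This gives a 30×20 integer matrix of rank 20; reducing to Smith normal form yields diagonal entries (1,1,1,1,1,1,1,1,1,1,1,1,1,1,1,1,1,1,1,2).

Computing H_k = (kernel of ∂_k) / (image of ∂_{k+1}):

  H_0: rank C_0 − rank ∂_1 = 10 − 9 = 1, and the invariant factors of ∂_1 are all 1, so H_0 ≅ Z.
  H_1: rank ker ∂_1 − rank ∂_2 = (30 − 9) − 20 = 1, and ∂_2 has invariant factor 2 > 1, so H_1 ≅ Z ⊕ Z/2.
  H_2: rank ker ∂_2 − rank ∂_3 = (20 − 20) − 0 = 0, and there is no ∂_3, so H_2 ≅ 0.

As a check, the Euler characteristic is 10 − 30 + 20 = 0, which agrees with 1 − 1 + 0 = 0.
(K is a triangulation of the Klein bottle.)

Hence the Betti numbers are b_0 = 1, b_1 = 1, b_2 = 0.

b_0 = 1, b_1 = 1, b_2 = 0.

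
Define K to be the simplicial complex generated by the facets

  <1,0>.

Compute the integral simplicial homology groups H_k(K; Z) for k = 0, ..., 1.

H_0 = Z,  H_1 = 0.

We work with the vertex ordering 0 < 1. The simplices of K, each written with vertices in increasing order, are:

  0-simplices (2): [0], [1]
  1-simplices (1): [0,1]

so the chain groups are C_0 ≅ Z^2, C_1 ≅ Z^1.

∂_1: C_1 → C_0 maps an edge to its endpoints' difference, ∂[p,q] = q − p.
The resulting 2×1 matrix has rank 1, and its Smith normal form has invariant factors (1).

From H_k ≅ ker(∂_k) / im(∂_{k+1}) we obtain:

  H_0: rank C_0 − rank ∂_1 = 2 − 1 = 1, and the invariant factors of ∂_1 are all 1, so H_0 ≅ Z.
  H_1: rank ker ∂_1 − rank ∂_2 = (1 − 1) − 0 = 0, and there is no ∂_2, so H_1 ≅ 0.

As a check, the Euler characteristic is 2 − 1 = 1, which agrees with 1 − 0 = 1.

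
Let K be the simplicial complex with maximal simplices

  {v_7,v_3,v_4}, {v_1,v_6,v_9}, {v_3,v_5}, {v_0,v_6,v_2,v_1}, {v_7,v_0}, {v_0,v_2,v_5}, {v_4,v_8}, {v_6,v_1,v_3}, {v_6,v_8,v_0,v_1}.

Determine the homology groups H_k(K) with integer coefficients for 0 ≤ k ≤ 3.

We work with the vertex ordering v_0 < v_1 < v_2 < v_3 < v_4 < v_5 < v_6 < v_7 < v_8 < v_9. The simplices of K, each written with vertices in increasing order, are:

  0-simplices (10): [v_0], [v_1], [v_2], [v_3], [v_4], [v_5], [v_6], [v_7], [v_8], [v_9]
  1-simplices (21): (21 of them)
  2-simplices (11): (11 of them)
  3-simplices (2): [v_0,v_1,v_2,v_6], [v_0,v_1,v_6,v_8]

Hence C_0 ≅ Z^10, C_1 ≅ Z^21, C_2 ≅ Z^11, C_3 ≅ Z^2.

The boundary map ∂_1: C_1 → C_0 sends each edge [p,q] (with p < q) to q − p.
The 10×21 boundary matrix has rank 9 and Smith normal form diag(1,1,1,1,1,1,1,1,1).

∂_2: C_2 → C_1 acts by ∂[p,q,r] = [q,r] − [p,r] + [p,q]. For instance
  ∂[v_0,v_1,v_8] = [v_1,v_8] − [v_0,v_8] + [v_0,v_1],
  ∂[v_3,v_4,v_7] = [v_4,v_7] − [v_3,v_7] + [v_3,v_4].
The resulting 21×11 matrix has rank 9, and its Smith normal form has invariant factors (1,1,1,1,1,1,1,1,1).

Boundary ∂_3: C_3 → C_2 sends each 3-simplex σ to the alternating sum Σ_i (−1)^i (σ with its i-th vertex removed). For instance
  ∂[v_0,v_1,v_2,v_6] = [v_1,v_2,v_6] − [v_0,v_2,v_6] + [v_0,v_1,v_6] − [v_0,v_1,v_2],
  ∂[v_0,v_1,v_6,v_8] = [v_1,v_6,v_8] − [v_0,v_6,v_8] + [v_0,v_1,v_8] − [v_0,v_1,v_6].
As a 11×2 matrix over Z this has rank 2, with invariant factors (1,1).

Computing H_k = (kernel of ∂_k) / (image of ∂_{k+1}):

  H_0: rank C_0 − rank ∂_1 = 10 − 9 = 1, and the invariant factors of ∂_1 are all 1, so H_0 = Z.
  H_1: rank ker ∂_1 − rank ∂_2 = (21 − 9) − 9 = 3, and the invariant factors of ∂_2 are all 1, so H_1 = Z^3.
  H_2: rank ker ∂_2 − rank ∂_3 = (11 − 9) − 2 = 0, and the invariant factors of ∂_3 are all 1, so H_2 = 0.
  H_3: rank ker ∂_3 − rank ∂_4 = (2 − 2) − 0 = 0, and there is no ∂_4, so H_3 = 0.

H_0 ≅ Z,  H_1 ≅ Z^3,  H_2 = 0,  H_3 = 0.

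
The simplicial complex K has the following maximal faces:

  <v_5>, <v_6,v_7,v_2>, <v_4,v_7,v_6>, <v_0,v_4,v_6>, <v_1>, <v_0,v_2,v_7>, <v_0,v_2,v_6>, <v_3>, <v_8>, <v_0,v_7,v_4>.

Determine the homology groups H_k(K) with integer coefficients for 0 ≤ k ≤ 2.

H_0 = Z^5,  H_1 = 0,  H_2 = Z.

Fix the vertex order v_0 < v_1 < v_2 < v_3 < v_4 < v_5 < v_6 < v_7 < v_8 and write every simplex with vertices in increasing order. Then dim K = 2 and the simplices of K are:

  0-simplices (9): [v_0], [v_1], [v_2], [v_3], [v_4], [v_5], [v_6], [v_7], [v_8]
  1-simplices (9): [v_0,v_2], [v_0,v_4], [v_0,v_6], [v_0,v_7], [v_2,v_6], [v_2,v_7], [v_4,v_6], [v_4,v_7], [v_6,v_7]
  2-simplices (6): [v_0,v_2,v_6], [v_0,v_2,v_7], [v_0,v_4,v_6], [v_0,v_4,v_7], [v_2,v_6,v_7], [v_4,v_6,v_7]

so the chain groups are C_0 ≅ Z^9, C_1 ≅ Z^9, C_2 ≅ Z^6.

Boundary ∂_1: C_1 → C_0 maps an edge to its endpoints' difference, ∂[p,q] = q − p. For instance
  ∂[v_0,v_2] = [v_2] − [v_0].
As a 9×9 matrix over Z this has rank 4, with invariant factors (1,1,1,1).

The boundary map ∂_2: C_2 → C_1 acts by ∂[p,q,r] = [q,r] − [p,r] + [p,q]. For instance
  ∂[v_2,v_6,v_7] = [v_6,v_7] − [v_2,v_7] + [v_2,v_6],
  ∂[v_0,v_4,v_6] = [v_4,v_6] − [v_0,v_6] + [v_0,v_4].
As a 9×6 matrix over Z this has rank 5, with invariant factors (1,1,1,1,1).

Computing H_k = (kernel of ∂_k) / (image of ∂_{k+1}):

  H_0: rank C_0 − rank ∂_1 = 9 − 4 = 5, and the invariant factors of ∂_1 are all 1, so H_0 = Z^5.
  H_1: rank ker ∂_1 − rank ∂_2 = (9 − 4) − 5 = 0, and the invariant factors of ∂_2 are all 1, so H_1 = 0.
  H_2: rank ker ∂_2 − rank ∂_3 = (6 − 5) − 0 = 1, and there is no ∂_3, so H_2 = Z.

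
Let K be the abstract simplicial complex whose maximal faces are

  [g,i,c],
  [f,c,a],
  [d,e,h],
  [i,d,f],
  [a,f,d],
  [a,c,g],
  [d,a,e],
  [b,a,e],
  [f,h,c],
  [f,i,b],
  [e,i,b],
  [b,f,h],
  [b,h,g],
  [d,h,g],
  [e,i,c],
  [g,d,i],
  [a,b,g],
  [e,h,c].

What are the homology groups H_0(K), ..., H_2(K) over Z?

H_0 = Z,  H_1 = Z^2,  H_2 = Z.

Order the vertices as a < b < c < d < e < f < g < h < i. Listing each simplex with vertices in this order, K has dimension 2 with simplices:

  0-simplices (9): a, b, c, d, e, f, g, h, i
  1-simplices (27): ab, ac, ad, ae, af, ag, be, bf, bg, bh, bi, ce, cf, cg, ch, ci, de, df, dg, dh, di, eh, ei, fh, fi, gh, gi
  2-simplices (18): abe, abg, acf, acg, ade, adf, bei, bfh, bfi, bgh, ceh, cei, cfh, cgi, deh, dfi, dgh, dgi

giving chain groups C_0 ≅ Z^9, C_1 ≅ Z^27, C_2 ≅ Z^18.

∂_1: C_1 → C_0 maps an edge to its endpoints' difference, ∂[p,q] = q − p.
The 9×27 boundary matrix has rank 8 and Smith normal form diag(1,1,1,1,1,1,1,1).

Boundary ∂_2: C_2 → C_1 acts by ∂[p,q,r] = [q,r] − [p,r] + [p,q]. For instance
  ∂dgh = gh − dh + dg,
  ∂cgi = gi − ci + cg.
As a 27×18 matrix over Z this has rank 17, with invariant factors (1,1,1,1,1,1,1,1,1,1,1,1,1,1,1,1,1).

From H_k ≅ ker(∂_k) / im(∂_{k+1}) we obtain:

  H_0: rank C_0 − rank ∂_1 = 9 − 8 = 1, and the invariant factors of ∂_1 are all 1, so H_0 = Z.
  H_1: rank ker ∂_1 − rank ∂_2 = (27 − 8) − 17 = 2, and the invariant factors of ∂_2 are all 1, so H_1 = Z^2.
  H_2: rank ker ∂_2 − rank ∂_3 = (18 − 17) − 0 = 1, and there is no ∂_3, so H_2 = Z.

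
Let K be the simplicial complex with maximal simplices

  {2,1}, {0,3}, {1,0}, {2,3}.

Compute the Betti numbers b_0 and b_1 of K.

b_0 = 1, b_1 = 1.

Fix the vertex order 0 < 1 < 2 < 3 and write every simplex with vertices in increasing order. Then dim K = 1 and the simplices of K are:

  0-simplices (4): [0], [1], [2], [3]
  1-simplices (4): [0,1], [0,3], [1,2], [2,3]

so the chain groups are C_0 ≅ Z^4, C_1 ≅ Z^4.

The boundary map ∂_1: C_1 → C_0 sends each edge [p,q] (with p < q) to q − p. For instance
  ∂[0,3] = [3] − [0].
The resulting 4×4 matrix has rank 3, and its Smith normal form has invariant factors (1,1,1).

Reading off H_k = ker ∂_k / im ∂_{k+1}:

  H_0: rank C_0 − rank ∂_1 = 4 − 3 = 1, and the invariant factors of ∂_1 are all 1, so H_0 ≅ Z.
  H_1: rank ker ∂_1 − rank ∂_2 = (4 − 3) − 0 = 1, and there is no ∂_2, so H_1 ≅ Z.

Hence the Betti numbers are b_0 = 1, b_1 = 1.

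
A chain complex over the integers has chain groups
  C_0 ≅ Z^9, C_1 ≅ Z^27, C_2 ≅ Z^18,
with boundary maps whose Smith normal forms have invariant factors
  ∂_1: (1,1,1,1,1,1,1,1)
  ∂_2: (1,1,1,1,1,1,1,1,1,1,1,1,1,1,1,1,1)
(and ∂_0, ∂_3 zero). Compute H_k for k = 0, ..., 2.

H_0 ≅ Z,  H_1 ≅ Z^2,  H_2 ≅ Z.

H_0: b_0 = 9 − 0 − 8 = 1; torsion from ∂_1 factors > 1: none. So H_0 ≅ Z.
H_1: b_1 = 27 − 8 − 17 = 2; torsion from ∂_2 factors > 1: none. So H_1 ≅ Z^2.
H_2: b_2 = 18 − 17 − 0 = 1; torsion from ∂_3 factors > 1: none. So H_2 ≅ Z.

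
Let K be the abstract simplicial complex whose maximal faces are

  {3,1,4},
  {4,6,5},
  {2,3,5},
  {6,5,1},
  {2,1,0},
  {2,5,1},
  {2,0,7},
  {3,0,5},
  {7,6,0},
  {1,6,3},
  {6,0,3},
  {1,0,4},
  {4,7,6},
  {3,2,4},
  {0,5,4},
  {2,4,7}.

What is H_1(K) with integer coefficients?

H_1 = Z^2.

Order the vertices as 0 < 1 < 2 < 3 < 4 < 5 < 6 < 7. Listing each simplex with vertices in this order, K has dimension 2 with simplices:

  0-simplices (8): [0], [1], [2], [3], [4], [5], [6], [7]
  1-simplices (24): (24 of them)
  2-simplices (16): [0,1,2], [0,1,4], [0,2,7], [0,3,5], [0,3,6], [0,4,5], [0,6,7], [1,2,5], [1,3,4], [1,3,6], [1,5,6], [2,3,4], [2,3,5], [2,4,7], [4,5,6], [4,6,7]

giving chain groups C_0 ≅ Z^8, C_1 ≅ Z^24, C_2 ≅ Z^16.

Boundary ∂_1: C_1 → C_0 is given by ∂[p,q] = [q] − [p]. For instance
  ∂[1,5] = [5] − [1].
The resulting 8×24 matrix has rank 7, and its Smith normal form has invariant factors (1,1,1,1,1,1,1).

Boundary ∂_2: C_2 → C_1 acts by ∂[p,q,r] = [q,r] − [p,r] + [p,q]. For instance
  ∂[0,6,7] = [6,7] − [0,7] + [0,6],
  ∂[2,4,7] = [4,7] − [2,7] + [2,4].
As a 24×16 matrix over Z this has rank 15, with invariant factors (1,1,1,1,1,1,1,1,1,1,1,1,1,1,1).

Now H_k = ker ∂_k / im ∂_{k+1}, so:

  H_1: rank ker ∂_1 − rank ∂_2 = (24 − 7) − 15 = 2, and the invariant factors of ∂_2 are all 1, so H_1 = Z^2.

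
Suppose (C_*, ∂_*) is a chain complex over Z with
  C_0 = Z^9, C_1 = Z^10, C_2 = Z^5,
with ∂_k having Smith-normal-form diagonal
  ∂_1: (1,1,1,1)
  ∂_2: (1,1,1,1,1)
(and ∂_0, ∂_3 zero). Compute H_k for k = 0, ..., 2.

H_0 = Z^5,  H_1 = Z,  H_2 = 0.

H_0: b_0 = 9 − 0 − 4 = 5; torsion from ∂_1 factors > 1: none. So H_0 = Z^5.
H_1: b_1 = 10 − 4 − 5 = 1; torsion from ∂_2 factors > 1: none. So H_1 = Z.
H_2: b_2 = 5 − 5 − 0 = 0; torsion from ∂_3 factors > 1: none. So H_2 = 0.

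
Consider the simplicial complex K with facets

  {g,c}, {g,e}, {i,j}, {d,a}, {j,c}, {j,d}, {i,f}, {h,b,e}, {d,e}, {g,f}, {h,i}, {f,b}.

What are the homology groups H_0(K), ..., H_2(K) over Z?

H_0 = Z,  H_1 = Z^4,  H_2 = 0.

K has 10 vertices, 14 edges, 1 triangle.
rank ∂_0 = 0, rank ∂_1 = 9 ⇒ b_0 = 10 − 0 − 9 = 1; all invariant factors of ∂_1 are 1 so no torsion. So H_0 = Z.
rank ∂_1 = 9, rank ∂_2 = 1 ⇒ b_1 = 14 − 9 − 1 = 4; all invariant factors of ∂_2 are 1 so no torsion. So H_1 = Z^4.
rank ∂_2 = 1, rank ∂_3 = 0 ⇒ b_2 = 1 − 1 − 0 = 0. So H_2 = 0.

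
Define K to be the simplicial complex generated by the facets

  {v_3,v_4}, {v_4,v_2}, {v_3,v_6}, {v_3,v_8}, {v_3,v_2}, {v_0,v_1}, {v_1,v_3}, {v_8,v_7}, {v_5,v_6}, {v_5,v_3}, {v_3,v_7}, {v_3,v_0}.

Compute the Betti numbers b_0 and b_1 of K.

Fix the vertex order v_0 < v_1 < v_2 < v_3 < v_4 < v_5 < v_6 < v_7 < v_8 and write every simplex with vertices in increasing order. Then dim K = 1 and the simplices of K are:

  0-simplices (9): [v_0], [v_1], [v_2], [v_3], [v_4], [v_5], [v_6], [v_7], [v_8]
  1-simplices (12): [v_0,v_1], [v_0,v_3], [v_1,v_3], [v_2,v_3], [v_2,v_4], [v_3,v_4], [v_3,v_5], [v_3,v_6], [v_3,v_7], [v_3,v_8], [v_5,v_6], [v_7,v_8]

so the chain groups are C_0 ≅ Z^9, C_1 ≅ Z^12.

∂_1: C_1 → C_0 is given by ∂[p,q] = [q] − [p]. For instance
  ∂[v_3,v_7] = [v_7] − [v_3].
The resulting 9×12 matrix has rank 8, and its Smith normal form has invariant factors (1,1,1,1,1,1,1,1).

Reading off H_k = ker ∂_k / im ∂_{k+1}:

  H_0: rank C_0 − rank ∂_1 = 9 − 8 = 1, and the invariant factors of ∂_1 are all 1, so H_0 = Z.
  H_1: rank ker ∂_1 − rank ∂_2 = (12 − 8) − 0 = 4, and there is no ∂_2, so H_1 = Z^4.

(K is a triangulation of a wedge of 4 circles.)

Hence the Betti numbers are b_0 = 1, b_1 = 4.

b_0 = 1, b_1 = 4.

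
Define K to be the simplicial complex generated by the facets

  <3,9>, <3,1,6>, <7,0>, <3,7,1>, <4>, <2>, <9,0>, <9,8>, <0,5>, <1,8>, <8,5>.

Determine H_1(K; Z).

We work with the vertex ordering 0 < 1 < 2 < 3 < 4 < 5 < 6 < 7 < 8 < 9. The simplices of K, each written with vertices in increasing order, are:

  0-simplices (10): [0], [1], [2], [3], [4], [5], [6], [7], [8], [9]
  1-simplices (12): [0,5], [0,7], [0,9], [1,3], [1,6], [1,7], [1,8], [3,6], [3,7], [3,9], [5,8], [8,9]
  2-simplices (2): [1,3,6], [1,3,7]

giving chain groups C_0 ≅ Z^10, C_1 ≅ Z^12, C_2 ≅ Z^2.

The boundary map ∂_1: C_1 → C_0 sends each edge [p,q] (with p < q) to q − p.
As a 10×12 matrix over Z this has rank 7, with invariant factors (1,1,1,1,1,1,1).

∂_2: C_2 → C_1 sends each 2-simplex [p,q,r] to [q,r] − [p,r] + [p,q]. For instance
  ∂[1,3,6] = [3,6] − [1,6] + [1,3],
  ∂[1,3,7] = [3,7] − [1,7] + [1,3].
The 12×2 boundary matrix has rank 2 and Smith normal form diag(1,1).

Now H_k = ker ∂_k / im ∂_{k+1}, so:

  H_1: rank ker ∂_1 − rank ∂_2 = (12 − 7) − 2 = 3, and the invariant factors of ∂_2 are all 1, so H_1 = Z^3.

H_1 ≅ Z^3.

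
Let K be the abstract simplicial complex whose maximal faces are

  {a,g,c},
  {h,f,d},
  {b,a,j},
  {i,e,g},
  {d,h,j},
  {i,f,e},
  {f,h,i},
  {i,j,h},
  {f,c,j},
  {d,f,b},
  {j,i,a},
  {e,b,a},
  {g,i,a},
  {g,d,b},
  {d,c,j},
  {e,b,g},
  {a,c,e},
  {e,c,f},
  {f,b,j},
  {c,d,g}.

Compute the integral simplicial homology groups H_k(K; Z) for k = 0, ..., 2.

Order the vertices as a < b < c < d < e < f < g < h < i < j. Listing each simplex with vertices in this order, K has dimension 2 with simplices:

  0-simplices (10): a, b, c, d, e, f, g, h, i, j
  1-simplices (30): ab, ac, ae, ag, ai, aj, bd, be, bf, bg, bj, cd, ce, cf, cg, cj, df, dg, dh, dj, ef, eg, ei, fh, fi, fj, gi, hi, hj, ij
  2-simplices (20): abe, abj, ace, acg, agi, aij, bdf, bdg, beg, bfj, cdg, cdj, cef, cfj, dfh, dhj, efi, egi, fhi, hij

giving chain groups C_0 ≅ Z^10, C_1 ≅ Z^30, C_2 ≅ Z^20.

The boundary map ∂_1: C_1 → C_0 maps an edge to its endpoints' difference, ∂[p,q] = q − p.
As a 10×30 matrix over Z this has rank 9, with invariant factors (1,1,1,1,1,1,1,1,1).

∂_2: C_2 → C_1 acts by ∂[p,q,r] = [q,r] − [p,r] + [p,q]. For instance
  ∂fhi = hi − fi + fh,
  ∂aij = ij − aj + ai.
The resulting 30×20 matrix has rank 20, and its Smith normal form has invariant factors (1,1,1,1,1,1,1,1,1,1,1,1,1,1,1,1,1,1,1,2).

From H_k ≅ ker(∂_k) / im(∂_{k+1}) we obtain:

  H_0: rank C_0 − rank ∂_1 = 10 − 9 = 1, and the invariant factors of ∂_1 are all 1, so H_0 = Z.
  H_1: rank ker ∂_1 − rank ∂_2 = (30 − 9) − 20 = 1, and ∂_2 has invariant factor 2 > 1, so H_1 = Z ⊕ Z/2Z.
  H_2: rank ker ∂_2 − rank ∂_3 = (20 − 20) − 0 = 0, and there is no ∂_3, so H_2 = 0.

As a check, the Euler characteristic is 10 − 30 + 20 = 0, which agrees with 1 − 1 + 0 = 0.
(K is a triangulation of the Klein bottle.)

H_0 ≅ Z,  H_1 ≅ Z ⊕ Z/2Z,  H_2 = 0.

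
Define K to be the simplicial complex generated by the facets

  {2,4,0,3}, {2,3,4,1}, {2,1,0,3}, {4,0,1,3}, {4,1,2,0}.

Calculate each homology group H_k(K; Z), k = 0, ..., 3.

H_0 = Z,  H_1 = 0,  H_2 = 0,  H_3 = Z.

Order the vertices as 0 < 1 < 2 < 3 < 4. Listing each simplex with vertices in this order, K has dimension 3 with simplices:

  0-simplices (5): [0], [1], [2], [3], [4]
  1-simplices (10): [0,1], [0,2], [0,3], [0,4], [1,2], [1,3], [1,4], [2,3], [2,4], [3,4]
  2-simplices (10): [0,1,2], [0,1,3], [0,1,4], [0,2,3], [0,2,4], [0,3,4], [1,2,3], [1,2,4], [1,3,4], [2,3,4]
  3-simplices (5): [0,1,2,3], [0,1,2,4], [0,1,3,4], [0,2,3,4], [1,2,3,4]

so the chain groups are C_0 ≅ Z^5, C_1 ≅ Z^10, C_2 ≅ Z^10, C_3 ≅ Z^5.

The boundary map ∂_1: C_1 → C_0 is given by ∂[p,q] = [q] − [p].
The 5×10 boundary matrix has rank 4 and Smith normal form diag(1,1,1,1).

∂_2: C_2 → C_1 maps a triangle to the signed sum of its edges. For instance
  ∂[2,3,4] = [3,4] − [2,4] + [2,3],
  ∂[1,3,4] = [3,4] − [1,4] + [1,3].
The resulting 10×10 matrix has rank 6, and its Smith normal form has invariant factors (1,1,1,1,1,1).

Boundary ∂_3: C_3 → C_2 sends each 3-simplex σ to the alternating sum Σ_i (−1)^i (σ with its i-th vertex removed). For instance
  ∂[1,2,3,4] = [2,3,4] − [1,3,4] + [1,2,4] − [1,2,3],
  ∂[0,1,2,3] = [1,2,3] − [0,2,3] + [0,1,3] − [0,1,2].
The resulting 10×5 matrix has rank 4, and its Smith normal form has invariant factors (1,1,1,1).

Now H_k = ker ∂_k / im ∂_{k+1}, so:

  H_0: rank C_0 − rank ∂_1 = 5 − 4 = 1, and the invariant factors of ∂_1 are all 1, so H_0 ≅ Z.
  H_1: rank ker ∂_1 − rank ∂_2 = (10 − 4) − 6 = 0, and the invariant factors of ∂_2 are all 1, so H_1 ≅ 0.
  H_2: rank ker ∂_2 − rank ∂_3 = (10 − 6) − 4 = 0, and the invariant factors of ∂_3 are all 1, so H_2 ≅ 0.
  H_3: rank ker ∂_3 − rank ∂_4 = (5 − 4) − 0 = 1, and there is no ∂_4, so H_3 ≅ Z.

(K is a triangulation of the 3-sphere S^3.)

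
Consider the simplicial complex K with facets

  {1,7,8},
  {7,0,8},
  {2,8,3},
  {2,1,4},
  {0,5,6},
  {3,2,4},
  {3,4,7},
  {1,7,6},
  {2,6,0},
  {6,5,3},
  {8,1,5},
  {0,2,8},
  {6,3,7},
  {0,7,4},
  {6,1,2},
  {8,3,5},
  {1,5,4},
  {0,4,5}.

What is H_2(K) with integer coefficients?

Order the vertices as 0 < 1 < 2 < 3 < 4 < 5 < 6 < 7 < 8. Listing each simplex with vertices in this order, K has dimension 2 with simplices:

  0-simplices (9): [0], [1], [2], [3], [4], [5], [6], [7], [8]
  1-simplices (27): (27 of them)
  2-simplices (18): [0,2,6], [0,2,8], [0,4,5], [0,4,7], [0,5,6], [0,7,8], [1,2,4], [1,2,6], [1,4,5], [1,5,8], [1,6,7], [1,7,8], [2,3,4], [2,3,8], [3,4,7], [3,5,6], [3,5,8], [3,6,7]

so the chain groups are C_0 ≅ Z^9, C_1 ≅ Z^27, C_2 ≅ Z^18.

Boundary ∂_1: C_1 → C_0 maps an edge to its endpoints' difference, ∂[p,q] = q − p. For instance
  ∂[6,7] = [7] − [6].
The 9×27 boundary matrix has rank 8 and Smith normal form diag(1,1,1,1,1,1,1,1).

Boundary ∂_2: C_2 → C_1 acts by ∂[p,q,r] = [q,r] − [p,r] + [p,q]. For instance
  ∂[3,4,7] = [4,7] − [3,7] + [3,4],
  ∂[2,3,8] = [3,8] − [2,8] + [2,3].
The resulting 27×18 matrix has rank 17, and its Smith normal form has invariant factors (1,1,1,1,1,1,1,1,1,1,1,1,1,1,1,1,1).

Now H_k = ker ∂_k / im ∂_{k+1}, so:

  H_2: rank ker ∂_2 − rank ∂_3 = (18 − 17) − 0 = 1, and there is no ∂_3, so H_2 = Z.

H_2 = Z.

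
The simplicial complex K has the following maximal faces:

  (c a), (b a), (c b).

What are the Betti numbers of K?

b_0 = 1, b_1 = 1.

Fix the vertex order a < b < c and write every simplex with vertices in increasing order. Then dim K = 1 and the simplices of K are:

  0-simplices (3): a, b, c
  1-simplices (3): ab, ac, bc

giving chain groups C_0 ≅ Z^3, C_1 ≅ Z^3.

The boundary map ∂_1: C_1 → C_0 is given by ∂[p,q] = [q] − [p].
This gives a 3×3 integer matrix of rank 2; reducing to Smith normal form yields diagonal entries (1,1).

Now H_k = ker ∂_k / im ∂_{k+1}, so:

  H_0: rank C_0 − rank ∂_1 = 3 − 2 = 1, and the invariant factors of ∂_1 are all 1, so H_0 ≅ Z.
  H_1: rank ker ∂_1 − rank ∂_2 = (3 − 2) − 0 = 1, and there is no ∂_2, so H_1 ≅ Z.

(K is a triangulation of the circle S^1.)

Hence the Betti numbers are b_0 = 1, b_1 = 1.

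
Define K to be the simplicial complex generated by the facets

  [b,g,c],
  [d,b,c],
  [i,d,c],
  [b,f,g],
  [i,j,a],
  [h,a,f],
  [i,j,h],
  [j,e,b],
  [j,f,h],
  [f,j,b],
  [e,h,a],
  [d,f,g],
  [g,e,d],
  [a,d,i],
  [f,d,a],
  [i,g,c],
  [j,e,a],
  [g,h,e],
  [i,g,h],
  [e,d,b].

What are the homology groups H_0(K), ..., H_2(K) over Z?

Take the total order a < b < c < d < e < f < g < h < i < j on the vertex set. Then K (dimension 2) consists of the simplices:

  0-simplices (10): a, b, c, d, e, f, g, h, i, j
  1-simplices (30): ad, ae, af, ah, ai, aj, bc, bd, be, bf, bg, bj, cd, cg, ci, de, df, dg, di, eg, eh, ej, fg, fh, fj, gh, gi, hi, hj, ij
  2-simplices (20): adf, adi, aeh, aej, afh, aij, bcd, bcg, bde, bej, bfg, bfj, cdi, cgi, deg, dfg, egh, fhj, ghi, hij

Hence C_0 ≅ Z^10, C_1 ≅ Z^30, C_2 ≅ Z^20.

∂_1: C_1 → C_0 sends each edge [p,q] (with p < q) to q − p.
This gives a 10×30 integer matrix of rank 9; reducing to Smith normal form yields diagonal entries (1,1,1,1,1,1,1,1,1).

∂_2: C_2 → C_1 sends each 2-simplex [p,q,r] to [q,r] − [p,r] + [p,q]. For instance
  ∂aij = ij − aj + ai,
  ∂dfg = fg − dg + df.
As a 30×20 matrix over Z this has rank 20, with invariant factors (1,1,1,1,1,1,1,1,1,1,1,1,1,1,1,1,1,1,1,2).

Reading off H_k = ker ∂_k / im ∂_{k+1}:

  H_0: rank C_0 − rank ∂_1 = 10 − 9 = 1, and the invariant factors of ∂_1 are all 1, so H_0 ≅ Z.
  H_1: rank ker ∂_1 − rank ∂_2 = (30 − 9) − 20 = 1, and ∂_2 has invariant factor 2 > 1, so H_1 ≅ Z ⊕ Z/2.
  H_2: rank ker ∂_2 − rank ∂_3 = (20 − 20) − 0 = 0, and there is no ∂_3, so H_2 ≅ 0.

As a check, the Euler characteristic is 10 − 30 + 20 = 0, which agrees with 1 − 1 + 0 = 0.

H_0 = Z,  H_1 = Z ⊕ Z/2,  H_2 = 0.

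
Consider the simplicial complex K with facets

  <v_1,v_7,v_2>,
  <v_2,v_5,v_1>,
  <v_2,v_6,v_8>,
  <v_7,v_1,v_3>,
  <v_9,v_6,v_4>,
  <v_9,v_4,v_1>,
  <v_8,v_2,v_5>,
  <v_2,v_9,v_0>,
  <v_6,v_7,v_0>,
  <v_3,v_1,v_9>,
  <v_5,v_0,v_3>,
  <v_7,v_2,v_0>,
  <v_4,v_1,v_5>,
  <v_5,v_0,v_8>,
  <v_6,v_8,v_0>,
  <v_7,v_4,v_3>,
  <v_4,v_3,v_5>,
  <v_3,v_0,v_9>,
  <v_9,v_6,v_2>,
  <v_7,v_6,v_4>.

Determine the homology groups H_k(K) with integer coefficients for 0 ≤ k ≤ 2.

H_0 ≅ Z,  H_1 ≅ Z × Z/2,  H_2 = 0.

We work with the vertex ordering v_0 < v_1 < v_2 < v_3 < v_4 < v_5 < v_6 < v_7 < v_8 < v_9. The simplices of K, each written with vertices in increasing order, are:

  0-simplices (10): [v_0], [v_1], [v_2], [v_3], [v_4], [v_5], [v_6], [v_7], [v_8], [v_9]
  1-simplices (30): (30 of them)
  2-simplices (20): (20 of them)

giving chain groups C_0 ≅ Z^10, C_1 ≅ Z^30, C_2 ≅ Z^20.

∂_1: C_1 → C_0 sends each edge [p,q] (with p < q) to q − p.
This gives a 10×30 integer matrix of rank 9; reducing to Smith normal form yields diagonal entries (1,1,1,1,1,1,1,1,1).

Boundary ∂_2: C_2 → C_1 maps a triangle to the signed sum of its edges. For instance
  ∂[v_0,v_2,v_7] = [v_2,v_7] − [v_0,v_7] + [v_0,v_2],
  ∂[v_0,v_6,v_7] = [v_6,v_7] − [v_0,v_7] + [v_0,v_6].
The resulting 30×20 matrix has rank 20, and its Smith normal form has invariant factors (1,1,1,1,1,1,1,1,1,1,1,1,1,1,1,1,1,1,1,2).

Now H_k = ker ∂_k / im ∂_{k+1}, so:

  H_0: rank C_0 − rank ∂_1 = 10 − 9 = 1, and the invariant factors of ∂_1 are all 1, so H_0 = Z.
  H_1: rank ker ∂_1 − rank ∂_2 = (30 − 9) − 20 = 1, and ∂_2 has invariant factor 2 > 1, so H_1 = Z × Z/2.
  H_2: rank ker ∂_2 − rank ∂_3 = (20 − 20) − 0 = 0, and there is no ∂_3, so H_2 = 0.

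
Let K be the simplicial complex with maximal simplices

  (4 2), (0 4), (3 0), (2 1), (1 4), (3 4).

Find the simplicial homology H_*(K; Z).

H_0 = Z,  H_1 = Z^2.

Fix the vertex order 0 < 1 < 2 < 3 < 4 and write every simplex with vertices in increasing order. Then dim K = 1 and the simplices of K are:

  0-simplices (5): [0], [1], [2], [3], [4]
  1-simplices (6): [0,3], [0,4], [1,2], [1,4], [2,4], [3,4]

giving chain groups C_0 ≅ Z^5, C_1 ≅ Z^6.

Boundary ∂_1: C_1 → C_0 is given by ∂[p,q] = [q] − [p]. For instance
  ∂[2,4] = [4] − [2].
The 5×6 boundary matrix has rank 4 and Smith normal form diag(1,1,1,1).

Reading off H_k = ker ∂_k / im ∂_{k+1}:

  H_0: rank C_0 − rank ∂_1 = 5 − 4 = 1, and the invariant factors of ∂_1 are all 1, so H_0 ≅ Z.
  H_1: rank ker ∂_1 − rank ∂_2 = (6 − 4) − 0 = 2, and there is no ∂_2, so H_1 ≅ Z^2.

As a check, the Euler characteristic is 5 − 6 = -1, which agrees with 1 − 2 = -1.
(K is a triangulation of a wedge of 2 circles.)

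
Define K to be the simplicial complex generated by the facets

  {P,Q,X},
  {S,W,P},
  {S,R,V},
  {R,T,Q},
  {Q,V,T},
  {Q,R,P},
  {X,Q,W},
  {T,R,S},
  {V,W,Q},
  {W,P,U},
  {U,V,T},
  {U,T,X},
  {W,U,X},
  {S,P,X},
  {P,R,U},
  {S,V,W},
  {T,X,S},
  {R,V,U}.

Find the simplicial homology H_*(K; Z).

Fix the vertex order P < Q < R < S < T < U < V < W < X and write every simplex with vertices in increasing order. Then dim K = 2 and the simplices of K are:

  0-simplices (9): P, Q, R, S, T, U, V, W, X
  1-simplices (27): PQ, PR, PS, PU, PW, PX, QR, QT, QV, QW, QX, RS, RT, RU, RV, ST, SV, SW, SX, TU, TV, TX, UV, UW, UX, VW, WX
  2-simplices (18): PQR, PQX, PRU, PSW, PSX, PUW, QRT, QTV, QVW, QWX, RST, RSV, RUV, STX, SVW, TUV, TUX, UWX

giving chain groups C_0 ≅ Z^9, C_1 ≅ Z^27, C_2 ≅ Z^18.

∂_1: C_1 → C_0 maps an edge to its endpoints' difference, ∂[p,q] = q − p.
The 9×27 boundary matrix has rank 8 and Smith normal form diag(1,1,1,1,1,1,1,1).

The boundary map ∂_2: C_2 → C_1 maps a triangle to the signed sum of its edges. For instance
  ∂PSW = SW − PW + PS,
  ∂TUV = UV − TV + TU.
The 27×18 boundary matrix has rank 18 and Smith normal form diag(1,1,1,1,1,1,1,1,1,1,1,1,1,1,1,1,1,2).

From H_k ≅ ker(∂_k) / im(∂_{k+1}) we obtain:

  H_0: rank C_0 − rank ∂_1 = 9 − 8 = 1, and the invariant factors of ∂_1 are all 1, so H_0 = Z.
  H_1: rank ker ∂_1 − rank ∂_2 = (27 − 8) − 18 = 1, and ∂_2 has invariant factor 2 > 1, so H_1 = Z ⊕ Z/2.
  H_2: rank ker ∂_2 − rank ∂_3 = (18 − 18) − 0 = 0, and there is no ∂_3, so H_2 = 0.

(K is a triangulation of the Klein bottle.)

H_0 = Z,  H_1 = Z ⊕ Z/2,  H_2 = 0.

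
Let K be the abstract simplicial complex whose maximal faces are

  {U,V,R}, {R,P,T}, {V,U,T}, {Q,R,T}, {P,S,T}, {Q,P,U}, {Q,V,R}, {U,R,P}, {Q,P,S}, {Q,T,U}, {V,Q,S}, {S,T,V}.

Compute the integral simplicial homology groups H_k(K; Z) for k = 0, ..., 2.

H_0 = Z,  H_1 = Z/2,  H_2 = 0.

Order the vertices as P < Q < R < S < T < U < V. Listing each simplex with vertices in this order, K has dimension 2 with simplices:

  0-simplices (7): P, Q, R, S, T, U, V
  1-simplices (18): PQ, PR, PS, PT, PU, QR, QS, QT, QU, QV, RT, RU, RV, ST, SV, TU, TV, UV
  2-simplices (12): PQS, PQU, PRT, PRU, PST, QRT, QRV, QSV, QTU, RUV, STV, TUV

giving chain groups C_0 ≅ Z^7, C_1 ≅ Z^18, C_2 ≅ Z^12.

Boundary ∂_1: C_1 → C_0 maps an edge to its endpoints' difference, ∂[p,q] = q − p. For instance
  ∂ST = T − S.
As a 7×18 matrix over Z this has rank 6, with invariant factors (1,1,1,1,1,1).

Boundary ∂_2: C_2 → C_1 sends each 2-simplex [p,q,r] to [q,r] − [p,r] + [p,q]. For instance
  ∂RUV = UV − RV + RU,
  ∂QTU = TU − QU + QT.
This gives a 18×12 integer matrix of rank 12; reducing to Smith normal form yields diagonal entries (1,1,1,1,1,1,1,1,1,1,1,2).

From H_k ≅ ker(∂_k) / im(∂_{k+1}) we obtain:

  H_0: rank C_0 − rank ∂_1 = 7 − 6 = 1, and the invariant factors of ∂_1 are all 1, so H_0 = Z.
  H_1: rank ker ∂_1 − rank ∂_2 = (18 − 6) − 12 = 0, and ∂_2 has invariant factor 2 > 1, so H_1 = Z/2.
  H_2: rank ker ∂_2 − rank ∂_3 = (12 − 12) − 0 = 0, and there is no ∂_3, so H_2 = 0.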